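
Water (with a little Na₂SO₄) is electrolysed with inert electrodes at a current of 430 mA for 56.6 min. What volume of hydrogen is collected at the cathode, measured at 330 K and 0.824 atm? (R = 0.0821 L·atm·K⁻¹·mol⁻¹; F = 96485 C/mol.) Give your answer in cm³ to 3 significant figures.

249 cm³

Q = 0.430 A × 3396 s = 1460 C
n(e⁻) = 1460 / 96485 = 0.01513 mol
2H⁺ + 2e⁻ → H₂, so n(H₂) = 0.01513 / 2 = 0.007565 mol
V = nRT/P = 0.007565 × 0.0821 × 330 / 0.824 = 0.2487 L
= 249 cm³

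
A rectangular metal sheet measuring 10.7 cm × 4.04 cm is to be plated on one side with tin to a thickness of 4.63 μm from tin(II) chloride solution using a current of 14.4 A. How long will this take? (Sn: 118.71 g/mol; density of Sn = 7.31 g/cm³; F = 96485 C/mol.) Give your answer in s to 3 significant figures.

16.5 s

Plated area = 10.7 × 4.04 = 43.23 cm²
Volume = 43.23 × 4.63×10⁻⁴ cm = 0.02002 cm³
m(Sn) = 0.02002 × 7.31 = 0.1463 g
n(Sn) = 0.1463 / 118.71 = 0.001232 mol; n(e⁻) = 2 × 0.001232 = 0.002464 mol
Q = 0.002464 × 96485 = 237.7 C
t = 237.7 / 14.4 = 16.51 s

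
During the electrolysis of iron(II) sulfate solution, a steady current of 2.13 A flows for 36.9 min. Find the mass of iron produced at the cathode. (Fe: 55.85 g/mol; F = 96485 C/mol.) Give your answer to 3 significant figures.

Charge passed = 2.13 × 2214 = 4716 C
n(e⁻) = Q/F = 4716/96485 = 0.04888 mol
Fe²⁺ + 2e⁻ → Fe, so n(Fe) = 0.04888 / 2 = 0.02444 mol
m = 0.02444 × 55.85 = 1.36 g

1.36 g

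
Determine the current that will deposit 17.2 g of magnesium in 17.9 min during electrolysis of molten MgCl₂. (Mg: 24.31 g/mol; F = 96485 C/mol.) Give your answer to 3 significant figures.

n(Mg) = 17.2 / 24.31 = 0.7075 mol
Mg²⁺ + 2e⁻ → Mg, so n(e⁻) = 2 × 0.7075 = 1.415 mol
Q = 1.415 × 96485 = 1.365×10^5 C
I = Q / t = 1.365×10^5 / 1074 s = 127 A

127 A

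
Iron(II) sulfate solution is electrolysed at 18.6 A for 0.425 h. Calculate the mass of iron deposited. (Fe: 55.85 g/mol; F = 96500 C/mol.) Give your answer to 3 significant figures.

Q = It = 18.6 × 1530 = 28460 C
Moles of electrons = 28460 / 96500 = 0.2949 mol
Fe²⁺ + 2e⁻ → Fe, so n(Fe) = 0.2949 / 2 = 0.1475 mol
m = 0.1475 × 55.85 = 8.24 g

8.24 g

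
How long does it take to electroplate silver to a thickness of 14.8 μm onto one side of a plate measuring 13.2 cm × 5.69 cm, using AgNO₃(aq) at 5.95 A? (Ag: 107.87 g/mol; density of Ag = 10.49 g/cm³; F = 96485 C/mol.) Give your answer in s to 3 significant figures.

175 s

Plated area = 13.2 × 5.69 = 75.11 cm²
Volume = 75.11 × 14.8×10⁻⁴ cm = 0.1112 cm³
m(Ag) = 0.1112 × 10.49 = 1.166 g
n(Ag) = 1.166 / 107.87 = 0.01081 mol; n(e⁻) = 0.01081 mol
Q = 0.01081 × 96485 = 1043 C
t = 1043 / 5.95 = 175.3 s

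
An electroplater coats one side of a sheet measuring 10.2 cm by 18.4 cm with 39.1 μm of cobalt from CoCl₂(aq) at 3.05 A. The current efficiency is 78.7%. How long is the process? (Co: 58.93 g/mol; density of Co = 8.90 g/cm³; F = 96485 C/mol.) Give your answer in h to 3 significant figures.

2.47 h

Plated area = 10.2 × 18.4 = 187.7 cm²
Volume = 187.7 × 39.1×10⁻⁴ cm = 0.7339 cm³
m(Co) = 0.7339 × 8.90 = 6.532 g
n(Co) = 6.532 / 58.93 = 0.1108 mol; n(e⁻) = 2 × 0.1108 = 0.2216 mol
Q = 0.2216 × 96485 / 0.787 = 27170 C
t = 27170 / 3.05 = 8908 s = 2.47 h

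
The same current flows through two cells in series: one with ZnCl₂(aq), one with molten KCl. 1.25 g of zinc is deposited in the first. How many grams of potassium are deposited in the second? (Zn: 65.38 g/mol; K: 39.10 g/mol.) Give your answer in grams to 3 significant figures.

n(Zn) = 1.25 / 65.38 = 0.01912 mol
Zn²⁺ + 2e⁻ → Zn, so n(e⁻) = 2 × 0.01912 = 0.03824 mol
Since the cells are in series, n(e⁻) in the K cell is also 0.03824 mol.
K⁺ + e⁻ → K, so n(K) = 0.03824 mol
m(K) = 0.03824 × 39.10 = 1.50 g

1.50 g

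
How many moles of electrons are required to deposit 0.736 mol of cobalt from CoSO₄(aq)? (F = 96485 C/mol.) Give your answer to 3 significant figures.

1.47 mol

Co²⁺ + 2e⁻ → Co, so n(e⁻) = 2 × 0.736 = 1.472 mol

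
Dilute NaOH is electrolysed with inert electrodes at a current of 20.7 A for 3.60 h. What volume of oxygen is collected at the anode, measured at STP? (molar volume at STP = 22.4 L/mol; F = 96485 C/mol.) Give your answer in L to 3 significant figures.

15.6 L

Charge passed = 20.7 × 12960 = 2.683×10^5 C
Moles of electrons = 2.683×10^5 / 96485 = 2.781 mol
2H₂O → O₂ + 4H⁺ + 4e⁻, so n(O₂) = 2.781 / 4 = 0.6953 mol
V = 0.6953 × 22.4 = 15.57 L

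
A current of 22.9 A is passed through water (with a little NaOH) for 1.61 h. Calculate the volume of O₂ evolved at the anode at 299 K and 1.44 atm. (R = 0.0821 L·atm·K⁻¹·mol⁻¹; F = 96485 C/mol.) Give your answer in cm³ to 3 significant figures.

Q = 22.9 A × 5796 s = 1.327×10^5 C
n(e⁻) = Q/F = 1.327×10^5/96485 = 1.375 mol
2H₂O → O₂ + 4H⁺ + 4e⁻, so n(O₂) = 1.375 / 4 = 0.3438 mol
V = nRT/P = 0.3438 × 0.0821 × 299 / 1.44 = 5.861 L
= 5860 cm³

5860 cm³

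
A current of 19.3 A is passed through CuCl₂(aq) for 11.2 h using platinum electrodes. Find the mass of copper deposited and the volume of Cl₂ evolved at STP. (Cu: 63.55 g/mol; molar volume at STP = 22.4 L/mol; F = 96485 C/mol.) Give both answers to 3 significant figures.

Q = 19.3 × 40320 = 7.782×10^5 C; n(e⁻) = 7.782×10^5 / 96485 = 8.066 mol
Cathode: Cu²⁺ + 2e⁻ → Cu → n(Cu) = 8.066/2 = 4.033 mol → 256 g
Anode: 2Cl⁻ → Cl₂ + 2e⁻ → n(Cl₂) = 8.066/2 = 4.033 mol → 90.3 L

256 g Cu; 90.3 L Cl₂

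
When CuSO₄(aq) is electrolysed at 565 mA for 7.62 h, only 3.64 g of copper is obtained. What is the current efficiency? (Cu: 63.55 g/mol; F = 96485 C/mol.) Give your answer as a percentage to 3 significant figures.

Q = 0.565 × 27432 = 15500 C
n(e⁻) = 15500 / 96485 = 0.1606 mol
Cu²⁺ + 2e⁻ → Cu, so theoretical n(Cu) = 0.08030 mol → 5.103 g
Efficiency = 3.64 / 5.103 = 0.7133 = 71.3%

71.3%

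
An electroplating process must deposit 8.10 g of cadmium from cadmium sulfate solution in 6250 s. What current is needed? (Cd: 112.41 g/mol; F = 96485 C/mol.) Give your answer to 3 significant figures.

2.22 A

n(Cd) = 8.10 / 112.41 = 0.07206 mol
Cd²⁺ + 2e⁻ → Cd, so n(e⁻) = 2 × 0.07206 = 0.1441 mol
Q = 0.1441 × 96485 = 13900 C
I = Q / t = 13900 / 6250 s = 2.22 A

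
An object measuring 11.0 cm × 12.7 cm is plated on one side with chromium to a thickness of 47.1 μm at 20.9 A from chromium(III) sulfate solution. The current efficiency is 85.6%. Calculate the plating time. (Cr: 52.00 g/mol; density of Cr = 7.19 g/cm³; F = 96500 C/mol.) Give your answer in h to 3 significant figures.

0.409 h

Plated area = 11.0 × 12.7 = 139.7 cm²
Volume = 139.7 × 47.1×10⁻⁴ cm = 0.6580 cm³
m(Cr) = 0.6580 × 7.19 = 4.731 g
n(Cr) = 4.731 / 52.00 = 0.09098 mol; n(e⁻) = 3 × 0.09098 = 0.2729 mol
Q = 0.2729 × 96500 / 0.856 = 30770 C
t = 30770 / 20.9 = 1472 s = 0.409 h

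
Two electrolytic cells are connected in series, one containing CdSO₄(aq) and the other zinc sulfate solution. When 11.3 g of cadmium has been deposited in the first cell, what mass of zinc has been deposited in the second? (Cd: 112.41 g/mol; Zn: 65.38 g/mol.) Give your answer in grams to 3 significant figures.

6.57 g

n(Cd) = 11.3 / 112.41 = 0.1005 mol
Cd²⁺ + 2e⁻ → Cd, so n(e⁻) = 2 × 0.1005 = 0.2010 mol
In series, the same 0.2010 mol of electrons flows through the second cell.
Zn²⁺ + 2e⁻ → Zn, so n(Zn) = 0.2010 / 2 = 0.1005 mol
m(Zn) = 0.1005 × 65.38 = 6.57 g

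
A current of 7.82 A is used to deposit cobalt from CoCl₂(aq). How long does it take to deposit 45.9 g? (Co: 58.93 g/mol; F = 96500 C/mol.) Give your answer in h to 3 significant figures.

5.34 h

n(Co) = 45.9 / 58.93 = 0.7789 mol
Co²⁺ + 2e⁻ → Co, so n(e⁻) = 2 × 0.7789 = 1.558 mol
Q = 1.558 × 96500 = 1.503×10^5 C
t = Q / I = 1.503×10^5 / 7.82 = 19220 s = 5.34 h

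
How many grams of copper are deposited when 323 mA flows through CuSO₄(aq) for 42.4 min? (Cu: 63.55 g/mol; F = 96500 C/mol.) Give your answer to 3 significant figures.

0.271 g

Q = 0.323 A × 2544 s = 821.7 C
Moles of electrons = 821.7 / 96500 = 0.008515 mol
Cu²⁺ + 2e⁻ → Cu, so n(Cu) = 0.008515 / 2 = 0.004258 mol
m = 0.004258 × 63.55 = 0.271 g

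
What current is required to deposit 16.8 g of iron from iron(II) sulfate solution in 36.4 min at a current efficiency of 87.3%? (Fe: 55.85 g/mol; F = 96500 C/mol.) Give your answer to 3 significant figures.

30.4 A

n(Fe) = 16.8 / 55.85 = 0.3008 mol
Fe²⁺ + 2e⁻ → Fe, so n(e⁻) = 2 × 0.3008 = 0.6016 mol
Q = 0.6016 × 96500 / 0.873 = 66500 C
I = Q / t = 66500 / 2184 s = 30.4 A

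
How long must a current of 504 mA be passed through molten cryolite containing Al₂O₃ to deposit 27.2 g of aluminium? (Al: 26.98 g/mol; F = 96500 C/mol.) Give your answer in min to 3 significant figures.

n(Al) = 27.2 / 26.98 = 1.008 mol
Al³⁺ + 3e⁻ → Al, so n(e⁻) = 3 × 1.008 = 3.024 mol
Q = 3.024 × 96500 = 2.918×10^5 C
t = Q / I = 2.918×10^5 / 0.504 = 5.790×10^5 s = 9650 min

9650 min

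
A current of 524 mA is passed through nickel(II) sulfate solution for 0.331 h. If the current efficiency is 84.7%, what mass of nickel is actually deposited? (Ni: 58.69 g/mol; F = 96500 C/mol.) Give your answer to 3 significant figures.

Q = 0.524 × 1191.6 = 624.4 C
n(e⁻) = 624.4 / 96500 = 0.006470 mol
Ni²⁺ + 2e⁻ → Ni, so theoretical m(Ni) = 0.003235 × 58.69 = 0.1899 g
Actual mass = 84.7% × 0.1899 = 0.161 g

0.161 g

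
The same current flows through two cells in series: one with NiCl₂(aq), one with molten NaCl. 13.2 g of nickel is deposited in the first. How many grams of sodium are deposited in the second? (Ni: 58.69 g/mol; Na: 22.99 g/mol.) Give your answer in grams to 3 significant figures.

10.3 g

n(Ni) = 13.2 / 58.69 = 0.2249 mol
Ni²⁺ + 2e⁻ → Ni, so n(e⁻) = 2 × 0.2249 = 0.4498 mol
Since the cells are in series, n(e⁻) in the Na cell is also 0.4498 mol.
Na⁺ + e⁻ → Na, so n(Na) = 0.4498 mol
m(Na) = 0.4498 × 22.99 = 10.3 g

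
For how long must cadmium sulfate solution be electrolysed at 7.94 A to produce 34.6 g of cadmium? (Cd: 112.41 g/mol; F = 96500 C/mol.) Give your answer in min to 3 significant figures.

n(Cd) = 34.6 / 112.41 = 0.3078 mol
Cd²⁺ + 2e⁻ → Cd, so n(e⁻) = 2 × 0.3078 = 0.6156 mol
Q = 0.6156 × 96500 = 59410 C
t = Q / I = 59410 / 7.94 = 7482 s = 125 min

125 min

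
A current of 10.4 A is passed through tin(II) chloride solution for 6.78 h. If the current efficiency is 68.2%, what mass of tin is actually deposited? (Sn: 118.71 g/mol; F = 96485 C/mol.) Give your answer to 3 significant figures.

106 g

Q = 10.4 × 24408 = 2.538×10^5 C
n(e⁻) = 2.538×10^5 / 96485 = 2.630 mol
Sn²⁺ + 2e⁻ → Sn, so theoretical m(Sn) = 1.315 × 118.71 = 156.1 g
Actual mass = 68.2% × 156.1 = 106 g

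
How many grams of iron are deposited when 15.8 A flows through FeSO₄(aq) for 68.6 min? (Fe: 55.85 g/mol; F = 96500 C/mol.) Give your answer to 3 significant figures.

18.8 g

Charge passed = 15.8 × 4116 = 65030 C
n(e⁻) = 65030 / 96500 = 0.6739 mol
Fe²⁺ + 2e⁻ → Fe, so n(Fe) = 0.6739 / 2 = 0.3370 mol
m = 0.3370 × 55.85 = 18.8 g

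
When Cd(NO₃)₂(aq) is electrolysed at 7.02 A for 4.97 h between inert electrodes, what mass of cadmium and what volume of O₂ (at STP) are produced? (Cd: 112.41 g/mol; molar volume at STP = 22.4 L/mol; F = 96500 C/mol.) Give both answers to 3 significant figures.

Q = 7.02 × 17892 = 1.256×10^5 C; n(e⁻) = 1.256×10^5 / 96500 = 1.302 mol
Cathode: Cd²⁺ + 2e⁻ → Cd → n(Cd) = 1.302/2 = 0.6510 mol → 73.2 g
Anode: 2H₂O → O₂ + 4H⁺ + 4e⁻ → n(O₂) = 1.302/4 = 0.3255 mol → 7.29 L

73.2 g Cd; 7.29 L O₂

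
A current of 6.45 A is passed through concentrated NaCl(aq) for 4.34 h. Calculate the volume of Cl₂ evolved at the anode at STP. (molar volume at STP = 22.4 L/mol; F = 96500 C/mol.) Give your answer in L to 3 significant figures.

11.7 L

Q = It = 6.45 × 15624 = 1.008×10^5 C
n(e⁻) = 1.008×10^5 / 96500 = 1.045 mol
2Cl⁻ → Cl₂ + 2e⁻, so n(Cl₂) = 1.045 / 2 = 0.5225 mol
V = 0.5225 × 22.4 = 11.70 L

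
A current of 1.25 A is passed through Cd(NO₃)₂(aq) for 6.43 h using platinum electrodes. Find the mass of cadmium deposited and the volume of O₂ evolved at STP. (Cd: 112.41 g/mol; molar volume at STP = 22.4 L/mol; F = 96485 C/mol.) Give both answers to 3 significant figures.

Q = 1.25 × 23148 = 28940 C; n(e⁻) = 28940 / 96485 = 0.2999 mol
Cathode: Cd²⁺ + 2e⁻ → Cd → n(Cd) = 0.2999/2 = 0.1500 mol → 16.9 g
Anode: 2H₂O → O₂ + 4H⁺ + 4e⁻ → n(O₂) = 0.2999/4 = 0.07498 mol → 1.68 L

16.9 g Cd; 1.68 L O₂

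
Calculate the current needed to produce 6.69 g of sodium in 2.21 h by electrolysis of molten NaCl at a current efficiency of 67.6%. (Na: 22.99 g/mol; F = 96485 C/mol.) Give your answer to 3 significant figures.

n(Na) = 6.69 / 22.99 = 0.2910 mol
Na⁺ + e⁻ → Na, so n(e⁻) = 0.2910 mol
Q = 0.2910 × 96485 / 0.676 = 41530 C
I = Q / t = 41530 / 7956 s = 5.22 A

5.22 A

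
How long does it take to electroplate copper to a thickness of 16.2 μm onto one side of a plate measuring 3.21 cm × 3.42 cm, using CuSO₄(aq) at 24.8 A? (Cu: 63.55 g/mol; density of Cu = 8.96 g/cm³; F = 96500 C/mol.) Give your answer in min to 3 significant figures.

Plated area = 3.21 × 3.42 = 10.98 cm²
Volume = 10.98 × 16.2×10⁻⁴ cm = 0.01779 cm³
m(Cu) = 0.01779 × 8.96 = 0.1594 g
n(Cu) = 0.1594 / 63.55 = 0.002508 mol; n(e⁻) = 2 × 0.002508 = 0.005016 mol
Q = 0.005016 × 96500 = 484.0 C
t = 484.0 / 24.8 = 19.52 s = 0.325 min

0.325 min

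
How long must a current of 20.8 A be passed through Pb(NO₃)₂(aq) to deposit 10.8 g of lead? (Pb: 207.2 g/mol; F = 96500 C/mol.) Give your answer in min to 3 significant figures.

n(Pb) = 10.8 / 207.2 = 0.05212 mol
Pb²⁺ + 2e⁻ → Pb, so n(e⁻) = 2 × 0.05212 = 0.1042 mol
Q = 0.1042 × 96500 = 10060 C
t = Q / I = 10060 / 20.8 = 483.7 s = 8.06 min

8.06 min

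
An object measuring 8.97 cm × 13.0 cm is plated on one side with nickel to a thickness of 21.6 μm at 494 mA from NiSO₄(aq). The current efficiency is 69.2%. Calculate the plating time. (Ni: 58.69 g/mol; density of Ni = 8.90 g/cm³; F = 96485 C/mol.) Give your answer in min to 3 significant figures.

Plated area = 8.97 × 13.0 = 116.6 cm²
Volume = 116.6 × 21.6×10⁻⁴ cm = 0.2519 cm³
m(Ni) = 0.2519 × 8.90 = 2.242 g
n(Ni) = 2.242 / 58.69 = 0.03820 mol; n(e⁻) = 2 × 0.03820 = 0.07640 mol
Q = 0.07640 × 96485 / 0.692 = 10650 C
t = 10650 / 0.494 = 21560 s = 359 min

359 min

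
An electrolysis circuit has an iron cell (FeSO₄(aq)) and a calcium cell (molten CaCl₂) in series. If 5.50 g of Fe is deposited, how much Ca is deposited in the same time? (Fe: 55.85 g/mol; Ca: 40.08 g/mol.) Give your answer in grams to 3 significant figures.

3.95 g

n(Fe) = 5.50 / 55.85 = 0.09848 mol
Fe²⁺ + 2e⁻ → Fe, so n(e⁻) = 2 × 0.09848 = 0.1970 mol
Since the cells are in series, n(e⁻) in the Ca cell is also 0.1970 mol.
Ca²⁺ + 2e⁻ → Ca, so n(Ca) = 0.1970 / 2 = 0.09850 mol
m(Ca) = 0.09850 × 40.08 = 3.95 g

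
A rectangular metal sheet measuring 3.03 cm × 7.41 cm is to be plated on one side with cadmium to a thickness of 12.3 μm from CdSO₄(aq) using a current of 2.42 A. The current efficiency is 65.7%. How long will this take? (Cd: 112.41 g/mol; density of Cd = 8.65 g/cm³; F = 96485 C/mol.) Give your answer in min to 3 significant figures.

4.30 min

Plated area = 3.03 × 7.41 = 22.45 cm²
Volume = 22.45 × 12.3×10⁻⁴ cm = 0.02761 cm³
m(Cd) = 0.02761 × 8.65 = 0.2388 g
n(Cd) = 0.2388 / 112.41 = 0.002124 mol; n(e⁻) = 2 × 0.002124 = 0.004248 mol
Q = 0.004248 × 96485 / 0.657 = 623.8 C
t = 623.8 / 2.42 = 257.8 s = 4.30 min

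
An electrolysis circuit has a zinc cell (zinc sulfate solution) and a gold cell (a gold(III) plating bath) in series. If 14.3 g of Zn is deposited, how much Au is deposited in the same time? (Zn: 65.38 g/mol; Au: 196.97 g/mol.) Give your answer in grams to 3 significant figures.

n(Zn) = 14.3 / 65.38 = 0.2187 mol
Zn²⁺ + 2e⁻ → Zn, so n(e⁻) = 2 × 0.2187 = 0.4374 mol
The cells are in series, so the same charge (and hence the same n(e⁻) = 0.4374 mol) passes through both.
Au³⁺ + 3e⁻ → Au, so n(Au) = 0.4374 / 3 = 0.1458 mol
m(Au) = 0.1458 × 196.97 = 28.7 g

28.7 g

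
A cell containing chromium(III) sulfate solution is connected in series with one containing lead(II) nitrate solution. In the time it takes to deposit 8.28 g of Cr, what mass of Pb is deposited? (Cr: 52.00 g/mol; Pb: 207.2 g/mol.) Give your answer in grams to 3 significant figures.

49.5 g

n(Cr) = 8.28 / 52.00 = 0.1592 mol
Cr³⁺ + 3e⁻ → Cr, so n(e⁻) = 3 × 0.1592 = 0.4776 mol
In series, the same 0.4776 mol of electrons flows through the second cell.
Pb²⁺ + 2e⁻ → Pb, so n(Pb) = 0.4776 / 2 = 0.2388 mol
m(Pb) = 0.2388 × 207.2 = 49.5 g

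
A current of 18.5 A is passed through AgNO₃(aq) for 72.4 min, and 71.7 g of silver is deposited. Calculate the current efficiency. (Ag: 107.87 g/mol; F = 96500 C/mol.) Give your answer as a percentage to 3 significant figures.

79.8%

Q = 18.5 × 4344 = 80360 C
n(e⁻) = 80360 / 96500 = 0.8327 mol
Ag⁺ + e⁻ → Ag, so theoretical n(Ag) = 0.8327 mol → 89.82 g
Efficiency = 71.7 / 89.82 = 0.7983 = 79.8%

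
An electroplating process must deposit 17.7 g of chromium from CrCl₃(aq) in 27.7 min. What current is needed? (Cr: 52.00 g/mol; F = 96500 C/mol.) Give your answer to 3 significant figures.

59.3 A

n(Cr) = 17.7 / 52.00 = 0.3404 mol
Cr³⁺ + 3e⁻ → Cr, so n(e⁻) = 3 × 0.3404 = 1.021 mol
Q = 1.021 × 96500 = 98530 C
I = Q / t = 98530 / 1662 s = 59.3 A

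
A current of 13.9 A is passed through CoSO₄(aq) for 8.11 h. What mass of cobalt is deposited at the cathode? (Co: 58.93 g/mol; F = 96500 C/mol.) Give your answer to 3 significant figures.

Q = It = 13.9 × 29196 = 4.058×10^5 C
Moles of electrons = 4.058×10^5 / 96500 = 4.205 mol
Co²⁺ + 2e⁻ → Co, so n(Co) = 4.205 / 2 = 2.103 mol
m = 2.103 × 58.93 = 124 g

124 g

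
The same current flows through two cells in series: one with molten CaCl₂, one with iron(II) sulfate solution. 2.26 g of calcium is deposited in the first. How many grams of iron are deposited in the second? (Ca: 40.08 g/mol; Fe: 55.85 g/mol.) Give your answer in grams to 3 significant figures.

n(Ca) = 2.26 / 40.08 = 0.05639 mol
Ca²⁺ + 2e⁻ → Ca, so n(e⁻) = 2 × 0.05639 = 0.1128 mol
In series, the same 0.1128 mol of electrons flows through the second cell.
Fe²⁺ + 2e⁻ → Fe, so n(Fe) = 0.1128 / 2 = 0.05640 mol
m(Fe) = 0.05640 × 55.85 = 3.15 g

3.15 g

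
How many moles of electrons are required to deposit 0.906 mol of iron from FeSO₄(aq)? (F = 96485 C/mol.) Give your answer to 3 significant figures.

Fe²⁺ + 2e⁻ → Fe, so n(e⁻) = 2 × 0.906 = 1.812 mol

1.81 mol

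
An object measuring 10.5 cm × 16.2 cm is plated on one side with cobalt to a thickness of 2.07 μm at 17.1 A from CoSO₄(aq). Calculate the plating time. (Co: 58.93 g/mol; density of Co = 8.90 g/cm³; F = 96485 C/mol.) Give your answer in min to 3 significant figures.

Plated area = 10.5 × 16.2 = 170.1 cm²
Volume = 170.1 × 2.07×10⁻⁴ cm = 0.03521 cm³
m(Co) = 0.03521 × 8.90 = 0.3134 g
n(Co) = 0.3134 / 58.93 = 0.005318 mol; n(e⁻) = 2 × 0.005318 = 0.01064 mol
Q = 0.01064 × 96485 = 1027 C
t = 1027 / 17.1 = 60.06 s = 1.00 min

1.00 min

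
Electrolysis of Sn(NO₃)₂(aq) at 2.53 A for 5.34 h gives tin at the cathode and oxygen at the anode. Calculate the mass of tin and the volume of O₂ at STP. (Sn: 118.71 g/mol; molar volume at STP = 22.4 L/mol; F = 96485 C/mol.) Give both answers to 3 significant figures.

29.9 g Sn; 2.82 L O₂

Q = 2.53 × 19224 = 48640 C; n(e⁻) = 48640 / 96485 = 0.5041 mol
Cathode: Sn²⁺ + 2e⁻ → Sn → n(Sn) = 0.5041/2 = 0.2521 mol → 29.9 g
Anode: 2H₂O → O₂ + 4H⁺ + 4e⁻ → n(O₂) = 0.5041/4 = 0.1260 mol → 2.82 L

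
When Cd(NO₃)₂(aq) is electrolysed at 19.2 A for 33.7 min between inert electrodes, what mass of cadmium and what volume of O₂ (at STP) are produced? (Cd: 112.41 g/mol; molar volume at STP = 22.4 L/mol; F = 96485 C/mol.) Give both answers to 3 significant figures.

22.6 g Cd; 2.25 L O₂

Q = 19.2 × 2022 = 38820 C; n(e⁻) = 38820 / 96485 = 0.4023 mol
Cathode: Cd²⁺ + 2e⁻ → Cd → n(Cd) = 0.4023/2 = 0.2012 mol → 22.6 g
Anode: 2H₂O → O₂ + 4H⁺ + 4e⁻ → n(O₂) = 0.4023/4 = 0.1006 mol → 2.25 L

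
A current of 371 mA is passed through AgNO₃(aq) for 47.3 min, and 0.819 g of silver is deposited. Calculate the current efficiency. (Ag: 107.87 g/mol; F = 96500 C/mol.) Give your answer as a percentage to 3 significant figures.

69.6%

Q = 0.371 × 2838 = 1053 C
n(e⁻) = 1053 / 96500 = 0.01091 mol
Ag⁺ + e⁻ → Ag, so theoretical n(Ag) = 0.01091 mol → 1.177 g
Efficiency = 0.819 / 1.177 = 0.6958 = 69.6%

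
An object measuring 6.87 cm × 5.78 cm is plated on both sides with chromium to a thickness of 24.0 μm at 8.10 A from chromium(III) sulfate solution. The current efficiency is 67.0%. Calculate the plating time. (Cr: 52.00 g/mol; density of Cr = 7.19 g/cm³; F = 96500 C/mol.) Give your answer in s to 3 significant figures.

Plated area = 2 × 6.87 × 5.78 = 79.42 cm²
Volume = 79.42 × 24.0×10⁻⁴ cm = 0.1906 cm³
m(Cr) = 0.1906 × 7.19 = 1.370 g
n(Cr) = 1.370 / 52.00 = 0.02635 mol; n(e⁻) = 3 × 0.02635 = 0.07905 mol
Q = 0.07905 × 96500 / 0.670 = 11390 C
t = 11390 / 8.10 = 1406 s

1410 s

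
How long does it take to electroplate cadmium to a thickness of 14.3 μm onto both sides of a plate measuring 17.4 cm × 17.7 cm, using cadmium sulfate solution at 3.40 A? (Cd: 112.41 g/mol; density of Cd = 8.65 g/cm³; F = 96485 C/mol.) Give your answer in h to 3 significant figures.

1.07 h

Plated area = 2 × 17.4 × 17.7 = 616.0 cm²
Volume = 616.0 × 14.3×10⁻⁴ cm = 0.8809 cm³
m(Cd) = 0.8809 × 8.65 = 7.620 g
n(Cd) = 7.620 / 112.41 = 0.06779 mol; n(e⁻) = 2 × 0.06779 = 0.1356 mol
Q = 0.1356 × 96485 = 13080 C
t = 13080 / 3.40 = 3847 s = 1.07 h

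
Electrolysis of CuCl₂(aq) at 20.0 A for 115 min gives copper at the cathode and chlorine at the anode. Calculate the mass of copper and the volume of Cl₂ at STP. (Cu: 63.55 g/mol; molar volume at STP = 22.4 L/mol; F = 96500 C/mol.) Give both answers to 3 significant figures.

Q = 20.0 × 6900 = 1.380×10^5 C; n(e⁻) = 1.380×10^5 / 96500 = 1.430 mol
Cathode: Cu²⁺ + 2e⁻ → Cu → n(Cu) = 1.430/2 = 0.7150 mol → 45.4 g
Anode: 2Cl⁻ → Cl₂ + 2e⁻ → n(Cl₂) = 1.430/2 = 0.7150 mol → 16.0 L

45.4 g Cu; 16.0 L Cl₂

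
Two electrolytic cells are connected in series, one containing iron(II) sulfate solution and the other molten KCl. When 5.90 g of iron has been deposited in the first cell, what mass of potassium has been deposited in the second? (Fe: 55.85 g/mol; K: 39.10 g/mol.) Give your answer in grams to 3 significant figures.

n(Fe) = 5.90 / 55.85 = 0.1056 mol
Fe²⁺ + 2e⁻ → Fe, so n(e⁻) = 2 × 0.1056 = 0.2112 mol
Same current for the same time ⇒ same n(e⁻) = 0.2112 mol in both cells.
K⁺ + e⁻ → K, so n(K) = 0.2112 mol
m(K) = 0.2112 × 39.10 = 8.26 g

8.26 g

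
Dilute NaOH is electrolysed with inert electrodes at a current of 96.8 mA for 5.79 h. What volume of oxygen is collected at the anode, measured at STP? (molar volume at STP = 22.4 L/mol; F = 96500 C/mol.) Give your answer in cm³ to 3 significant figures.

117 cm³

Q = 0.0968 A × 20844 s = 2018 C
n(e⁻) = Q/F = 2018/96500 = 0.02091 mol
2H₂O → O₂ + 4H⁺ + 4e⁻, so n(O₂) = 0.02091 / 4 = 0.005228 mol
V = 0.005228 × 22.4 = 0.1171 L
= 117 cm³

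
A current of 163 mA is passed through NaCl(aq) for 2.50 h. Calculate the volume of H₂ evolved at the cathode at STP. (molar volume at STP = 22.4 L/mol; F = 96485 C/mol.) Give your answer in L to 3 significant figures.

0.170 L

Q = 0.163 A × 9000 s = 1467 C
n(e⁻) = 1467 / 96485 = 0.01520 mol
2H⁺ + 2e⁻ → H₂, so n(H₂) = 0.01520 / 2 = 0.007600 mol
V = 0.007600 × 22.4 = 0.1702 L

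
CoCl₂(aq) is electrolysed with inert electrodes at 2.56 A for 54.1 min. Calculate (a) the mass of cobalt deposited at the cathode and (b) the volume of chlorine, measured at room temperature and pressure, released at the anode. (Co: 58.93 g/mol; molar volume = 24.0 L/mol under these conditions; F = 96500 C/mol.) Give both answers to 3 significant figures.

Q = 2.56 × 3246 = 8310 C; n(e⁻) = 8310 / 96500 = 0.08611 mol
Cathode: Co²⁺ + 2e⁻ → Co → n(Co) = 0.08611/2 = 0.04306 mol → 2.54 g
Anode: 2Cl⁻ → Cl₂ + 2e⁻ → n(Cl₂) = 0.08611/2 = 0.04306 mol → 1.03 L

2.54 g Co; 1.03 L Cl₂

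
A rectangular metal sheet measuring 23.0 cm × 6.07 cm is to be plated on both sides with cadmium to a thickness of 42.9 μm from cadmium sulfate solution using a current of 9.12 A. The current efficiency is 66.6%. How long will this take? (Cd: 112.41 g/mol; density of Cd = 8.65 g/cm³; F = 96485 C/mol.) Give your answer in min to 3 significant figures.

Plated area = 2 × 23.0 × 6.07 = 279.2 cm²
Volume = 279.2 × 42.9×10⁻⁴ cm = 1.198 cm³
m(Cd) = 1.198 × 8.65 = 10.36 g
n(Cd) = 10.36 / 112.41 = 0.09216 mol; n(e⁻) = 2 × 0.09216 = 0.1843 mol
Q = 0.1843 × 96485 / 0.666 = 26700 C
t = 26700 / 9.12 = 2928 s = 48.8 min

48.8 min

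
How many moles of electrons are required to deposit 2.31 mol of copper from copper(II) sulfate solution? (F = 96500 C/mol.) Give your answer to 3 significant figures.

4.62 mol

Cu²⁺ + 2e⁻ → Cu, so n(e⁻) = 2 × 2.31 = 4.620 mol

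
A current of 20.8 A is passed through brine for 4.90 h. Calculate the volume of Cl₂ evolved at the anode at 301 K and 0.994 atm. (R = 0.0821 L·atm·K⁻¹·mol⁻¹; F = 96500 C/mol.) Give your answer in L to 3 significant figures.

47.3 L

Charge passed = 20.8 × 17640 = 3.669×10^5 C
n(e⁻) = Q/F = 3.669×10^5/96500 = 3.802 mol
2Cl⁻ → Cl₂ + 2e⁻, so n(Cl₂) = 3.802 / 2 = 1.901 mol
V = nRT/P = 1.901 × 0.0821 × 301 / 0.994 = 47.26 L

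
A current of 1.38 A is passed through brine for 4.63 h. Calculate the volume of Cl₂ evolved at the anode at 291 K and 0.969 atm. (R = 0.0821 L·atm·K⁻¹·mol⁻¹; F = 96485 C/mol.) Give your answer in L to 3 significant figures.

Q = 1.38 A × 16668 s = 23000 C
n(e⁻) = 23000 / 96485 = 0.2384 mol
2Cl⁻ → Cl₂ + 2e⁻, so n(Cl₂) = 0.2384 / 2 = 0.1192 mol
V = nRT/P = 0.1192 × 0.0821 × 291 / 0.969 = 2.939 L

2.94 L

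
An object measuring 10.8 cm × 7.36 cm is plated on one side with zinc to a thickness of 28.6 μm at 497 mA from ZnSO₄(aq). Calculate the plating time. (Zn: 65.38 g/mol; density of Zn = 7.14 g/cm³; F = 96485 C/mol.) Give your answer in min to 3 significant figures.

Plated area = 10.8 × 7.36 = 79.49 cm²
Volume = 79.49 × 28.6×10⁻⁴ cm = 0.2273 cm³
m(Zn) = 0.2273 × 7.14 = 1.623 g
n(Zn) = 1.623 / 65.38 = 0.02482 mol; n(e⁻) = 2 × 0.02482 = 0.04964 mol
Q = 0.04964 × 96485 = 4790 C
t = 4790 / 0.497 = 9638 s = 161 min

161 min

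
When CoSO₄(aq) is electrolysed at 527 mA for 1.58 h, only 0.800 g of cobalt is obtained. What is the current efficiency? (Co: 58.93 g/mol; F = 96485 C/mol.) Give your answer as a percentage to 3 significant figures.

Q = 0.527 × 5688 = 2998 C
n(e⁻) = 2998 / 96485 = 0.03107 mol
Co²⁺ + 2e⁻ → Co, so theoretical n(Co) = 0.01554 mol → 0.9158 g
Efficiency = 0.800 / 0.9158 = 0.8736 = 87.4%

87.4%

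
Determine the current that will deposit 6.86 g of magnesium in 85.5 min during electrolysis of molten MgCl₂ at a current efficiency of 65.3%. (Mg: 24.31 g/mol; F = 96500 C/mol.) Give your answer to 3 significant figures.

16.3 A

n(Mg) = 6.86 / 24.31 = 0.2822 mol
Mg²⁺ + 2e⁻ → Mg, so n(e⁻) = 2 × 0.2822 = 0.5644 mol
Q = 0.5644 × 96500 / 0.653 = 83410 C
I = Q / t = 83410 / 5130 s = 16.3 A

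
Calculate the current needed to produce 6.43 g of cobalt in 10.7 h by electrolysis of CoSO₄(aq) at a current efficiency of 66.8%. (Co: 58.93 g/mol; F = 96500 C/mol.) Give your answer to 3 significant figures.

0.818 A

n(Co) = 6.43 / 58.93 = 0.1091 mol
Co²⁺ + 2e⁻ → Co, so n(e⁻) = 2 × 0.1091 = 0.2182 mol
Q = 0.2182 × 96500 / 0.668 = 31520 C
I = Q / t = 31520 / 38520 s = 0.818 A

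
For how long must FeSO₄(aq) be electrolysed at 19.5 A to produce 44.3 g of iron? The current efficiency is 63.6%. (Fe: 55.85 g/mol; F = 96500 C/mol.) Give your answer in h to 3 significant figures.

n(Fe) = 44.3 / 55.85 = 0.7932 mol
Fe²⁺ + 2e⁻ → Fe, so n(e⁻) = 2 × 0.7932 = 1.586 mol
Q = 1.586 × 96500 / 0.636 = 2.406×10^5 C
t = Q / I = 2.406×10^5 / 19.5 = 12340 s = 3.43 h

3.43 h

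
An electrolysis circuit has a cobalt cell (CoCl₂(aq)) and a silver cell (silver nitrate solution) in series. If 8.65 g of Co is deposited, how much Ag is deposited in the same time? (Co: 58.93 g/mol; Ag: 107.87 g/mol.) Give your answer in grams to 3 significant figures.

n(Co) = 8.65 / 58.93 = 0.1468 mol
Co²⁺ + 2e⁻ → Co, so n(e⁻) = 2 × 0.1468 = 0.2936 mol
In series, the same 0.2936 mol of electrons flows through the second cell.
Ag⁺ + e⁻ → Ag, so n(Ag) = 0.2936 mol
m(Ag) = 0.2936 × 107.87 = 31.7 g

31.7 g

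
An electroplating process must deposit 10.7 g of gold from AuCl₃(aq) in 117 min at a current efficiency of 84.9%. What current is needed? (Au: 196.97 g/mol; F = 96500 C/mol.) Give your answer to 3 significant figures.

2.64 A

n(Au) = 10.7 / 196.97 = 0.05432 mol
Au³⁺ + 3e⁻ → Au, so n(e⁻) = 3 × 0.05432 = 0.1630 mol
Q = 0.1630 × 96500 / 0.849 = 18530 C
I = Q / t = 18530 / 7020 s = 2.64 A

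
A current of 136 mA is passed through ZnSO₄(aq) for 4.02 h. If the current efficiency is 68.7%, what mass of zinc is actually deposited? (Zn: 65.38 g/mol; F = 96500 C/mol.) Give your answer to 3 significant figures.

Q = 0.136 × 14472 = 1968 C
n(e⁻) = 1968 / 96500 = 0.02039 mol
Zn²⁺ + 2e⁻ → Zn, so theoretical m(Zn) = 0.01020 × 65.38 = 0.6669 g
Actual mass = 68.7% × 0.6669 = 0.458 g

0.458 g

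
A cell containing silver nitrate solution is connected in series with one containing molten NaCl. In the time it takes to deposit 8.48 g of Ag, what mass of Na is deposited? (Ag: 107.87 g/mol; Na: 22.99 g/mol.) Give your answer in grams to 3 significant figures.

1.81 g

n(Ag) = 8.48 / 107.87 = 0.07861 mol
Ag⁺ + e⁻ → Ag, so n(e⁻) = 0.07861 mol
Same current for the same time ⇒ same n(e⁻) = 0.07861 mol in both cells.
Na⁺ + e⁻ → Na, so n(Na) = 0.07861 mol
m(Na) = 0.07861 × 22.99 = 1.81 g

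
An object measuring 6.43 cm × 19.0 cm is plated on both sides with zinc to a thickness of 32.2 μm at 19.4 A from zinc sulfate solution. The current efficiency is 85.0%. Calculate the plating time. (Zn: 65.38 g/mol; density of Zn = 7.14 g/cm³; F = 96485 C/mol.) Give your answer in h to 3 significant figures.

Plated area = 2 × 6.43 × 19.0 = 244.3 cm²
Volume = 244.3 × 32.2×10⁻⁴ cm = 0.7866 cm³
m(Zn) = 0.7866 × 7.14 = 5.616 g
n(Zn) = 5.616 / 65.38 = 0.08590 mol; n(e⁻) = 2 × 0.08590 = 0.1718 mol
Q = 0.1718 × 96485 / 0.850 = 19500 C
t = 19500 / 19.4 = 1005 s = 0.279 h

0.279 h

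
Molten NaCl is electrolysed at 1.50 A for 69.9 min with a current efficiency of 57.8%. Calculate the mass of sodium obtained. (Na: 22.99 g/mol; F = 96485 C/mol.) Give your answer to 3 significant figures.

0.866 g

Q = 1.50 × 4194 = 6291 C
n(e⁻) = 6291 / 96485 = 0.06520 mol
Na⁺ + e⁻ → Na, so theoretical m(Na) = 0.06520 × 22.99 = 1.499 g
Actual mass = 57.8% × 1.499 = 0.866 g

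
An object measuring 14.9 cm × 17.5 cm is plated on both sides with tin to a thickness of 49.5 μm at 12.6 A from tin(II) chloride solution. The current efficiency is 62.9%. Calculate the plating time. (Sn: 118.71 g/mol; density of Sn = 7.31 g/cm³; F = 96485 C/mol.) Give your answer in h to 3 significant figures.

1.08 h

Plated area = 2 × 14.9 × 17.5 = 521.5 cm²
Volume = 521.5 × 49.5×10⁻⁴ cm = 2.581 cm³
m(Sn) = 2.581 × 7.31 = 18.87 g
n(Sn) = 18.87 / 118.71 = 0.1590 mol; n(e⁻) = 2 × 0.1590 = 0.3180 mol
Q = 0.3180 × 96485 / 0.629 = 48780 C
t = 48780 / 12.6 = 3871 s = 1.08 h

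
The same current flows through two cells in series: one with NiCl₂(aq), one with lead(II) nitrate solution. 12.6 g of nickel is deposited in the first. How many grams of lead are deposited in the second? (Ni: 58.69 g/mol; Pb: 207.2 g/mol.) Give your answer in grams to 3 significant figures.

n(Ni) = 12.6 / 58.69 = 0.2147 mol
Ni²⁺ + 2e⁻ → Ni, so n(e⁻) = 2 × 0.2147 = 0.4294 mol
Since the cells are in series, n(e⁻) in the Pb cell is also 0.4294 mol.
Pb²⁺ + 2e⁻ → Pb, so n(Pb) = 0.4294 / 2 = 0.2147 mol
m(Pb) = 0.2147 × 207.2 = 44.5 g

44.5 g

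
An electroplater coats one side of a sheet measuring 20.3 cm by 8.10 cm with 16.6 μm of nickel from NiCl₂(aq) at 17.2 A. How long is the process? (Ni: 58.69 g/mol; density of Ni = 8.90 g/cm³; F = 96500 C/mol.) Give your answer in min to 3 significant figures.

Plated area = 20.3 × 8.10 = 164.4 cm²
Volume = 164.4 × 16.6×10⁻⁴ cm = 0.2729 cm³
m(Ni) = 0.2729 × 8.90 = 2.429 g
n(Ni) = 2.429 / 58.69 = 0.04139 mol; n(e⁻) = 2 × 0.04139 = 0.08278 mol
Q = 0.08278 × 96500 = 7988 C
t = 7988 / 17.2 = 464.4 s = 7.74 min

7.74 min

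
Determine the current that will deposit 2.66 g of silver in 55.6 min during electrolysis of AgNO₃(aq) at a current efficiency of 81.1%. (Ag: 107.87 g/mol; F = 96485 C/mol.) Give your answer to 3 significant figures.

0.879 A

n(Ag) = 2.66 / 107.87 = 0.02466 mol
Ag⁺ + e⁻ → Ag, so n(e⁻) = 0.02466 mol
Q = 0.02466 × 96485 / 0.811 = 2934 C
I = Q / t = 2934 / 3336 s = 0.879 A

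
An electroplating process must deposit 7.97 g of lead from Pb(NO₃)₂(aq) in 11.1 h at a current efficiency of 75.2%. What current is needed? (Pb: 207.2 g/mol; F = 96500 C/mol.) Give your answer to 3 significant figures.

n(Pb) = 7.97 / 207.2 = 0.03847 mol
Pb²⁺ + 2e⁻ → Pb, so n(e⁻) = 2 × 0.03847 = 0.07694 mol
Q = 0.07694 × 96500 / 0.752 = 9873 C
I = Q / t = 9873 / 39960 s = 0.247 A

0.247 A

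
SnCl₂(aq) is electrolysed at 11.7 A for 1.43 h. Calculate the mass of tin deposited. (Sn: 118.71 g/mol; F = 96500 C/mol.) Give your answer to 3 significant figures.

Q = It = 11.7 × 5148 = 60230 C
Moles of electrons = 60230 / 96500 = 0.6241 mol
Sn²⁺ + 2e⁻ → Sn, so n(Sn) = 0.6241 / 2 = 0.3121 mol
m = 0.3121 × 118.71 = 37.0 g

37.0 g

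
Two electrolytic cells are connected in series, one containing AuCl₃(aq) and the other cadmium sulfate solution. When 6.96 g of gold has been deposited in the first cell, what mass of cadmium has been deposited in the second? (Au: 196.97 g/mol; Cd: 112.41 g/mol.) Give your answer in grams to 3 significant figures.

5.96 g

n(Au) = 6.96 / 196.97 = 0.03534 mol
Au³⁺ + 3e⁻ → Au, so n(e⁻) = 3 × 0.03534 = 0.1060 mol
The cells are in series, so the same charge (and hence the same n(e⁻) = 0.1060 mol) passes through both.
Cd²⁺ + 2e⁻ → Cd, so n(Cd) = 0.1060 / 2 = 0.05300 mol
m(Cd) = 0.05300 × 112.41 = 5.96 g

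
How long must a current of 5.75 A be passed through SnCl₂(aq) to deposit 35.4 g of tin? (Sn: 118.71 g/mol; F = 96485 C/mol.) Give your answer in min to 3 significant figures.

n(Sn) = 35.4 / 118.71 = 0.2982 mol
Sn²⁺ + 2e⁻ → Sn, so n(e⁻) = 2 × 0.2982 = 0.5964 mol
Q = 0.5964 × 96485 = 57540 C
t = Q / I = 57540 / 5.75 = 10010 s = 167 min

167 min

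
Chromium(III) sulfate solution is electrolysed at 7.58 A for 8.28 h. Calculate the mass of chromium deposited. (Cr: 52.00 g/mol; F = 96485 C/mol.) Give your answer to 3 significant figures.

Q = It = 7.58 × 29808 = 2.259×10^5 C
n(e⁻) = Q/F = 2.259×10^5/96485 = 2.341 mol
Cr³⁺ + 3e⁻ → Cr, so n(Cr) = 2.341 / 3 = 0.7803 mol
m = 0.7803 × 52.00 = 40.6 g

40.6 g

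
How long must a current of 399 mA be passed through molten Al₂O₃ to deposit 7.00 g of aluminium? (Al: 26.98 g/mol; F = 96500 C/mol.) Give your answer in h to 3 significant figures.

n(Al) = 7.00 / 26.98 = 0.2595 mol
Al³⁺ + 3e⁻ → Al, so n(e⁻) = 3 × 0.2595 = 0.7785 mol
Q = 0.7785 × 96500 = 75130 C
t = Q / I = 75130 / 0.399 = 1.883×10^5 s = 52.3 h

52.3 h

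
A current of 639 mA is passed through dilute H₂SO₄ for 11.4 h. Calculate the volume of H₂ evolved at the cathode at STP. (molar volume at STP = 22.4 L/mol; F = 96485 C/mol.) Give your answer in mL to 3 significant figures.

Q = It = 0.639 × 41040 = 26220 C
n(e⁻) = 26220 / 96485 = 0.2718 mol
2H⁺ + 2e⁻ → H₂, so n(H₂) = 0.2718 / 2 = 0.1359 mol
V = 0.1359 × 22.4 = 3.044 L
= 3040 mL

3040 mL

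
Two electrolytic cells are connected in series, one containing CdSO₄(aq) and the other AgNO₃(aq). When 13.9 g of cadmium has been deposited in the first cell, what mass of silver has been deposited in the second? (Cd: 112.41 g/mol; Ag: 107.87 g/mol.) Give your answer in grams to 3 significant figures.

n(Cd) = 13.9 / 112.41 = 0.1237 mol
Cd²⁺ + 2e⁻ → Cd, so n(e⁻) = 2 × 0.1237 = 0.2474 mol
Same current for the same time ⇒ same n(e⁻) = 0.2474 mol in both cells.
Ag⁺ + e⁻ → Ag, so n(Ag) = 0.2474 mol
m(Ag) = 0.2474 × 107.87 = 26.7 g

26.7 g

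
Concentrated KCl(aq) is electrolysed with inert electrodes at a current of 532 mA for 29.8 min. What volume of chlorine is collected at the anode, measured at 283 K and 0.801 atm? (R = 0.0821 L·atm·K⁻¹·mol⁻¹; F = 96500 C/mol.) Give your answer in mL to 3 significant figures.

Q = 0.532 A × 1788 s = 951.2 C
n(e⁻) = Q/F = 951.2/96500 = 0.009857 mol
2Cl⁻ → Cl₂ + 2e⁻, so n(Cl₂) = 0.009857 / 2 = 0.004929 mol
V = nRT/P = 0.004929 × 0.0821 × 283 / 0.801 = 0.1430 L
= 143 mL

143 mL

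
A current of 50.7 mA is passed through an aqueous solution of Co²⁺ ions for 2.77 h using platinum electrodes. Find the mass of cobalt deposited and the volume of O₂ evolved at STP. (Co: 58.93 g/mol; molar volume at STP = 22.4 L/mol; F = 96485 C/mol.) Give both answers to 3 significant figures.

Q = 0.0507 × 9972 = 505.6 C; n(e⁻) = 505.6 / 96485 = 0.005240 mol
Cathode: Co²⁺ + 2e⁻ → Co → n(Co) = 0.005240/2 = 0.002620 mol → 0.154 g
Anode: 2H₂O → O₂ + 4H⁺ + 4e⁻ → n(O₂) = 0.005240/4 = 0.001310 mol → 0.0293 L

0.154 g Co; 0.0293 L O₂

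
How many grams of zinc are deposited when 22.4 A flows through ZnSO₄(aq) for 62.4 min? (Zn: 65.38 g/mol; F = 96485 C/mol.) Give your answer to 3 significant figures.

28.4 g

Q = 22.4 A × 3744 s = 83870 C
n(e⁻) = 83870 / 96485 = 0.8693 mol
Zn²⁺ + 2e⁻ → Zn, so n(Zn) = 0.8693 / 2 = 0.4347 mol
m = 0.4347 × 65.38 = 28.4 g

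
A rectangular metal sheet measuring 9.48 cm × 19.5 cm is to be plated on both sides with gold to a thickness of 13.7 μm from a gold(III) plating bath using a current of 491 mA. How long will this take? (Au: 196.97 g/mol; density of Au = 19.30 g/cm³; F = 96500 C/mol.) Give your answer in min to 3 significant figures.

488 min

Plated area = 2 × 9.48 × 19.5 = 369.7 cm²
Volume = 369.7 × 13.7×10⁻⁴ cm = 0.5065 cm³
m(Au) = 0.5065 × 19.30 = 9.775 g
n(Au) = 9.775 / 196.97 = 0.04963 mol; n(e⁻) = 3 × 0.04963 = 0.1489 mol
Q = 0.1489 × 96500 = 14370 C
t = 14370 / 0.491 = 29270 s = 488 min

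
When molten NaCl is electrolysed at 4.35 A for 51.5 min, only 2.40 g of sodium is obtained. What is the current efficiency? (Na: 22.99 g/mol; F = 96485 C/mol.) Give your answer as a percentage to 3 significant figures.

Q = 4.35 × 3090 = 13440 C
n(e⁻) = 13440 / 96485 = 0.1393 mol
Na⁺ + e⁻ → Na, so theoretical n(Na) = 0.1393 mol → 3.203 g
Efficiency = 2.40 / 3.203 = 0.7493 = 74.9%

74.9%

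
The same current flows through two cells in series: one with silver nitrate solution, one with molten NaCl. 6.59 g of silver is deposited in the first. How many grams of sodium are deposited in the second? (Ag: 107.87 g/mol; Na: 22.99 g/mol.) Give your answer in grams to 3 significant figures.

1.40 g

n(Ag) = 6.59 / 107.87 = 0.06109 mol
Ag⁺ + e⁻ → Ag, so n(e⁻) = 0.06109 mol
Since the cells are in series, n(e⁻) in the Na cell is also 0.06109 mol.
Na⁺ + e⁻ → Na, so n(Na) = 0.06109 mol
m(Na) = 0.06109 × 22.99 = 1.40 g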